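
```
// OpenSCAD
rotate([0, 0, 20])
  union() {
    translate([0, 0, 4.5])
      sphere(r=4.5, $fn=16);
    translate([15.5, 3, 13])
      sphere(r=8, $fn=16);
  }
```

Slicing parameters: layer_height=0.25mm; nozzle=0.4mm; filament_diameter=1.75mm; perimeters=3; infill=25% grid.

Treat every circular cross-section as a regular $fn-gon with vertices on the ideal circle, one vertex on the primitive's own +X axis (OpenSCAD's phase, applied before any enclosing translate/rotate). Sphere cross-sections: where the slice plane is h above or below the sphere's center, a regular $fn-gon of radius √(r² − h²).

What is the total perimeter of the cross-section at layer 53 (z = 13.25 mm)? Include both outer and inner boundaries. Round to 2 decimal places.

At z = 13.25 mm: the sphere is not intersected at this z (|z−center|=8.750 > r=4.5); the r=8 sphere at (15.5, 3) slices to a regular 16-gon of circumradius 7.996 (√(r²−h²) with h=0.25 from center) (perimeter = 2·16·7.996·sin(180°/16) = 49.92 mm); Taking the union: only the r=8 sphere at (15.5, 3) is present, so the union is just that shape — boundary = 49.92 mm; (rotated 20° about Z; rotation is an isometry so areas/perimeters/island counts are preserved). Overall, the cross-section is a single solid region. Total boundary length (outer) = 49.92 mm.

49.92 mm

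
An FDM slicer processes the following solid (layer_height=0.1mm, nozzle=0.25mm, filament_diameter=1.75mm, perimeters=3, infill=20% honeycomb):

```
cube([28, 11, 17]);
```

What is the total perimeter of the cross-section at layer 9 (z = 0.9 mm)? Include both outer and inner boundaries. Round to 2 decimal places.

At z = 0.9 mm: the cube (footprint 28×11) is included at this height (perimeter 78.00 mm). Overall, the cross-section is a single solid region. Total boundary length (outer) = 78.00 mm.

78.00 mm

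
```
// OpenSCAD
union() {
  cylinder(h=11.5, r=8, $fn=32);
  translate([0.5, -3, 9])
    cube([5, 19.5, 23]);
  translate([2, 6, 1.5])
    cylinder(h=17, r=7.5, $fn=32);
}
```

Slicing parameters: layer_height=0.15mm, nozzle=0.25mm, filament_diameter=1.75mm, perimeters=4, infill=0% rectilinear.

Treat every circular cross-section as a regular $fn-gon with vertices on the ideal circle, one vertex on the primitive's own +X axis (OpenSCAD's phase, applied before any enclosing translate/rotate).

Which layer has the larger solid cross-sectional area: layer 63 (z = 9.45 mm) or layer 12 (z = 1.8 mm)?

layer 63 (z = 9.45 mm)

Layer 63 (z = 9.45): the r=8 cylinder gives a regular 32-gon of circumradius 8 (constant along its height) (area = (32/2)·8.000²·sin(360°/32) = 199.77 mm²); the cube at (0.5, -3) is present — its section is the full 5×19.5 rectangle (area 97.50 mm²); the r=7.5 cylinder at (2, 6) gives a regular 32-gon of circumradius 7.5 (constant along its height) (area = (32/2)·7.500²·sin(360°/32) = 175.58 mm²); Combining (union): the regions partially overlap — summed areas 472.85 mm² minus the doubly-counted overlap 173.74 mm² gives 299.11 mm² — area = 299.11 mm². So its area = 299.11 mm². Layer 12 (z = 1.8): the r=8 cylinder gives a regular 32-gon of circumradius 8 (constant along its height) (area = (32/2)·8.000²·sin(360°/32) = 199.77 mm²); the cube at (0.5, -3) does not reach this height (z outside [9, 32]); the r=7.5 cylinder at (2, 6) gives a regular 32-gon of circumradius 7.5 (constant along its height) (area = (32/2)·7.500²·sin(360°/32) = 175.58 mm²); Combining (union): the regions partially overlap — summed areas 375.35 mm² minus the doubly-counted overlap 92.43 mm² gives 282.92 mm² — area = 282.92 mm². So its area = 282.92 mm². Layer 63 is larger (299.11 vs 282.92 mm²).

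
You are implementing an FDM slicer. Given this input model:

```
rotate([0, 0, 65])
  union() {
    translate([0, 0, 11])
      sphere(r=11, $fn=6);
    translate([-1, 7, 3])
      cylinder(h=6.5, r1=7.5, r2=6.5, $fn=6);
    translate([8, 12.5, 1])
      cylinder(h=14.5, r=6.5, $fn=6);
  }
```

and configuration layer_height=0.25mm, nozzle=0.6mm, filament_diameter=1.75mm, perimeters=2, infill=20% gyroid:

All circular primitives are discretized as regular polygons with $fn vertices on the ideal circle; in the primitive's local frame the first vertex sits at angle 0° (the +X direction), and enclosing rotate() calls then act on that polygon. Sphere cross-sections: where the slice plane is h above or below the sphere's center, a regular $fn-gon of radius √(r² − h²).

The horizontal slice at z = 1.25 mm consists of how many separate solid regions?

2

At z = 1.25 mm: the sphere: section is a regular 6-gon, circumradius = √(r²−h²) = √(11²−9.75²) = 5.093; the cone at (-1, 7) is absent (z outside [3, 9.5]); the cylinder at (8, 12.5): section is a regular 6-gon, circumradius r=6.5; Merging all regions: the 2 present regions are separate (no shared area or edge), so areas and boundary lengths simply add and each stays a separate island — 2 connected regions; (rotated 65° about Z; rotation is an isometry so areas/perimeters/island counts are preserved). The result has 2 disconnected regions.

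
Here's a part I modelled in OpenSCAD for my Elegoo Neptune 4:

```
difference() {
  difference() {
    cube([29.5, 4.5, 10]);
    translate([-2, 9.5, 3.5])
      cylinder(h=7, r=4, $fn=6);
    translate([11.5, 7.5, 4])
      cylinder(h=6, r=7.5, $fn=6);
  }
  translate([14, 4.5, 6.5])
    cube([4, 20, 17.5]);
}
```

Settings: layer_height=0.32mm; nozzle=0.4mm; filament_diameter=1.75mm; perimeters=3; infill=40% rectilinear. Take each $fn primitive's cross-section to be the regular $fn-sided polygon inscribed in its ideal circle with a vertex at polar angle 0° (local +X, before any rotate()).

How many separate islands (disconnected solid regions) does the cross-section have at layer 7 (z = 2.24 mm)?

At z = 2.24 mm: the cube is present — its section is the full 29.5×4.5 rectangle; the cylinder at (-2, 9.5) does not reach this height (z outside [3.5, 10.5]); the cylinder at (11.5, 7.5) is not intersected at this z (z outside [4, 10]); Taking the first minus the rest: none of the subtracted shapes is present at this height, so the 29.5×4.5 cube is unchanged — 1 connected region; the cube at (14, 4.5) is not intersected at this z (z outside [6.5, 24]); After the difference (first − rest): none of the subtracted shapes is present at this height, so that combined region is unchanged — 1 connected region. Overall, the cross-section is a single solid region. Island count = 1.

1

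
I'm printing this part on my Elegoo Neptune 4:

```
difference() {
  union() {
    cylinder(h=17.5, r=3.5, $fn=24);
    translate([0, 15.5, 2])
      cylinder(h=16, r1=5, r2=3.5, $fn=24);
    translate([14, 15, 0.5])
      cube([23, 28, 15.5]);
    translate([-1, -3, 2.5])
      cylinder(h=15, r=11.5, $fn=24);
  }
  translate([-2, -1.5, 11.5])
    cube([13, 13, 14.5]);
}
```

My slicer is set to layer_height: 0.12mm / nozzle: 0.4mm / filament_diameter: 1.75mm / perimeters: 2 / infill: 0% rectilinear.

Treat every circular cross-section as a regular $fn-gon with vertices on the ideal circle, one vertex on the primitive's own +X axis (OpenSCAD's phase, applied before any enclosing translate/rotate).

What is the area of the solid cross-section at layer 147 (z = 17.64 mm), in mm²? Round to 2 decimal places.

38.78 mm²

At z = 17.64 mm: the cylinder does not reach this height (z outside [0, 17.5]); the cone at (0, 15.5) (r1=5→r2=3.5) has section circumradius 3.534 here — a regular 24-gon (area = (24/2)·3.534²·sin(360°/24) = 38.78 mm²); the cube at (14, 15) is absent (z outside [0.5, 16]); the cylinder at (-1, -3) does not reach this height (z outside [2.5, 17.5]); Merging all regions: only the cone at (0, 15.5) is present, so the union is just that shape — area = 38.78 mm²; the 13×13 cube at (-2, -1.5) contributes its full rectangle (area 169.00 mm²); Taking the first minus the rest: starting from the result so far (38.78 mm²), the 13×13 cube at (-2, -1.5) misses the remaining region (no effect) — area = 38.78 mm². Overall, the cross-section is a single solid region. Net area = 38.78 mm².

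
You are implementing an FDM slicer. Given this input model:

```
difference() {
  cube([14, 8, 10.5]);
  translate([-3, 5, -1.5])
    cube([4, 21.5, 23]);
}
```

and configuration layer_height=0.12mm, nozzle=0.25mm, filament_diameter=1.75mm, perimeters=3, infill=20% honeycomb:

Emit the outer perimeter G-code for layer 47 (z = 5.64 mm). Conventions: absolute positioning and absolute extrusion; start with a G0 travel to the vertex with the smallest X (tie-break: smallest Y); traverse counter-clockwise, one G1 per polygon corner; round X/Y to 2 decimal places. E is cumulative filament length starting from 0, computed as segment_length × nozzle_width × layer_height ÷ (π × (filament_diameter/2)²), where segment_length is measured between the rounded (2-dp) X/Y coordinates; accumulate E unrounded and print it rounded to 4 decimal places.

G0 X0.00 Y0.00 Z5.64
G1 X14.00 Y0.00 E0.1746
G1 X14.00 Y8.00 E0.2744
G1 X1.00 Y8.00 E0.4365
G1 X1.00 Y5.00 E0.4740
G1 X0.00 Y5.00 E0.4864
G1 X0.00 Y0.00 E0.5488

At z = 5.64 mm: the cube is present — its section is the full 14×8 rectangle; the cube at (-3, 5) (footprint 4×21.5) is included at this height; After the difference (first − rest): starting from the 14×8 cube, the 4×21.5 cube at (-3, 5) partially overlaps it — only the 3.00 mm² overlap (of its 86.00 mm²) is removed, clipping the outline — 1 connected region. The outline is a single polygon with 6 vertices. Extrusion per mm of travel: 0.25 × 0.12 / (π × 0.875²) = 0.012473. Accumulating E over each segment gives final E = 0.5488.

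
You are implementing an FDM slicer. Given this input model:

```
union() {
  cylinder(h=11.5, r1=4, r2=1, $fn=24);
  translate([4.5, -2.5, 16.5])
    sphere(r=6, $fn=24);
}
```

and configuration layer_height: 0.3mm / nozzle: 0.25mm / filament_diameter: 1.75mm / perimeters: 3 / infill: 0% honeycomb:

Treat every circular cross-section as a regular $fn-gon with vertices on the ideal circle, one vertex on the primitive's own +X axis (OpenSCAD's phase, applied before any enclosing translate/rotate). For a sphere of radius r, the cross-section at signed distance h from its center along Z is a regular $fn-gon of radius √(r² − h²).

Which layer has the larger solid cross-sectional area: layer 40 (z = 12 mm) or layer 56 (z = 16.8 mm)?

Layer 40 (z = 12): the cone is absent (z outside [0, 11.5]); the r=6 sphere at (4.5, -2.5) slices to a regular 24-gon of circumradius 3.969 (√(r²−h²) with h=4.5 from center) (area = (24/2)·3.969²·sin(360°/24) = 48.92 mm²); Taking the union: only the r=6 sphere at (4.5, -2.5) is present, so the union is just that shape — area = 48.92 mm². So its area = 48.92 mm². Layer 56 (z = 16.8): the cone is absent (z outside [0, 11.5]); the r=6 sphere at (4.5, -2.5) slices to a regular 24-gon of circumradius 5.992 (√(r²−h²) with h=0.3 from center) (area = (24/2)·5.992²·sin(360°/24) = 111.53 mm²); Combining (union): only the r=6 sphere at (4.5, -2.5) is present, so the union is just that shape — area = 111.53 mm². So its area = 111.53 mm². Layer 56 is larger (111.53 vs 48.92 mm²).

layer 56 (z = 16.8 mm)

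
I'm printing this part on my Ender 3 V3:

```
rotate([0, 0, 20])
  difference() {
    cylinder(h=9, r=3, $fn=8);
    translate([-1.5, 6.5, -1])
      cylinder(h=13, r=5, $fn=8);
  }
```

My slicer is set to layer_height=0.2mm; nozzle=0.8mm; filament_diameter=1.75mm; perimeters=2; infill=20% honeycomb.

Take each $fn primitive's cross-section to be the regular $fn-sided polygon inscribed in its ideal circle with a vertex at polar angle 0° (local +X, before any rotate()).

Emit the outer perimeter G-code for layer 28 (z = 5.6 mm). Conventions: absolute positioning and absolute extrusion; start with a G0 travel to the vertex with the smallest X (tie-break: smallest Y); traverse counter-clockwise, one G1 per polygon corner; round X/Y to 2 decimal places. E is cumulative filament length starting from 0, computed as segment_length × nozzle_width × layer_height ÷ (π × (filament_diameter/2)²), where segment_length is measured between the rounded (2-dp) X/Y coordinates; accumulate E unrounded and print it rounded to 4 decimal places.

G0 X-2.82 Y-1.03 Z5.60
G1 X-1.27 Y-2.72 E0.1525
G1 X1.03 Y-2.82 E0.3057
G1 X2.72 Y-1.27 E0.4582
G1 X2.82 Y1.03 E0.6114
G1 X1.27 Y2.72 E0.7639
G1 X0.12 Y2.77 E0.8405
G1 X-1.92 Y0.90 E1.0246
G1 X-2.73 Y0.93 E1.0785
G1 X-2.82 Y-1.03 E1.2090

At z = 5.6 mm: the r=3 cylinder gives a regular 8-gon of circumradius 3 (constant along its height); the cylinder at (-1.5, 6.5): section is a regular 8-gon, circumradius r=5; Subtracting the remaining from the first: starting from the r=3 cylinder, the r=5 cylinder at (-1.5, 6.5) partially overlaps it — only the 2.19 mm² overlap (of its 70.71 mm²) is removed, clipping the outline — 1 connected region; (rotated 20° about Z; rotation is an isometry so areas/perimeters/island counts are preserved). The outline is a single polygon with 9 vertices. Extrusion per mm of travel: 0.8 × 0.2 / (π × 0.875²) = 0.066520. Accumulating E over each segment gives final E = 1.2090.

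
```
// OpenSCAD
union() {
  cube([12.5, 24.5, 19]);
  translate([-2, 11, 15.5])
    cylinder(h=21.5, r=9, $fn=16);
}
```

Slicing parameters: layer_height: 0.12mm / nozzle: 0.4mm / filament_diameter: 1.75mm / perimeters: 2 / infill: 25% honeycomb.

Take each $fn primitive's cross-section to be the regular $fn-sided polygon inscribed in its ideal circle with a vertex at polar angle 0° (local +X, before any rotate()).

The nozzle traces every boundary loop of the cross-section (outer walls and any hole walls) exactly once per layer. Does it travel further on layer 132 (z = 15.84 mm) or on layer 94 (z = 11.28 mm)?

layer 132 (z = 15.84 mm)

Layer 132 (z = 15.84): the cube is present — its section is the full 12.5×24.5 rectangle (perimeter 74.00 mm); the r=9 cylinder at (-2, 11) gives a regular 16-gon of circumradius 9 (constant along its height) (perimeter = 2·16·9.000·sin(180°/16) = 56.19 mm); Merging all regions: the regions partially overlap (shared area 88.79 mm²), so the edge portions inside another operand are dropped and the merged outline is re-measured after clipping — boundary = 88.97 mm. So its perimeter = 88.97 mm. Layer 94 (z = 11.28): the cube (footprint 12.5×24.5) is included at this height (perimeter 74.00 mm); the cylinder at (-2, 11) does not reach this height (z outside [15.5, 37]); Merging all regions: only the 12.5×24.5 cube is present, so the union is just that shape — boundary = 74.00 mm. So its perimeter = 74.00 mm. Layer 132 is larger (88.97 vs 74.00 mm).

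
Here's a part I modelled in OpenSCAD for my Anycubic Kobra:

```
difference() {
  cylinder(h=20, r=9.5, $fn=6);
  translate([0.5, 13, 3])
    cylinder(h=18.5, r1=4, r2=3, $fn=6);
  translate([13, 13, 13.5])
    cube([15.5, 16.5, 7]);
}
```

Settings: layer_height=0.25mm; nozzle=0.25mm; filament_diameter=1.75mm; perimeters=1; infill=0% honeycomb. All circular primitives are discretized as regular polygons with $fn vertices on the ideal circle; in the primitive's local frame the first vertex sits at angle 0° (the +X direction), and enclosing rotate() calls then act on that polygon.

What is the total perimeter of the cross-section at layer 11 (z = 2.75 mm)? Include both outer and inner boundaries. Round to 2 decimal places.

57.00 mm

At z = 2.75 mm: the r=9.5 cylinder contributes a regular 6-gon of circumradius 9.5 (perimeter = 2·6·9.500·sin(180°/6) = 57.00 mm); the cone at (0.5, 13) is absent (z outside [3, 21.5]); the cube at (13, 13) does not reach this height (z outside [13.5, 20.5]); Subtracting the remaining from the first: none of the subtracted shapes is present at this height, so the r=9.5 cylinder is unchanged — boundary = 57.00 mm. Overall, the cross-section is a single solid region. Total boundary length (outer) = 57.00 mm.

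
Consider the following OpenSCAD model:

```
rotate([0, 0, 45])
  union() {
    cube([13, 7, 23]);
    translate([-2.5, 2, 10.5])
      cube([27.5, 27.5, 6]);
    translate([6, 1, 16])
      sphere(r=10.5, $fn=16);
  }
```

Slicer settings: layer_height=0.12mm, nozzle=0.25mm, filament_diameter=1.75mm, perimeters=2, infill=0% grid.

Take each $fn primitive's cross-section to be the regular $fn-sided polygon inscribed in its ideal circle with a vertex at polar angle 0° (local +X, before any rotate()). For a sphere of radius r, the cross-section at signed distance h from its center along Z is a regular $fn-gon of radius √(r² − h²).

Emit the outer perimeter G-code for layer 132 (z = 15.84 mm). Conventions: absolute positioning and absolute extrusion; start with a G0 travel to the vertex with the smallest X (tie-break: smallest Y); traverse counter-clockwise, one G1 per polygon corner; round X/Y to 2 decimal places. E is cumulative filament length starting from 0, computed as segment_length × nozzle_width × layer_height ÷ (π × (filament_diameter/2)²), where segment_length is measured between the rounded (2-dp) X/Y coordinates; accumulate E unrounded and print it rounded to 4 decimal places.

G0 X-22.63 Y19.09 Z15.84
G1 X-6.59 Y3.05 E0.2829
G1 X-6.16 Y0.93 E0.3099
G1 X-3.89 Y-2.47 E0.3609
G1 X-0.48 Y-4.75 E0.4121
G1 X3.54 Y-5.55 E0.4632
G1 X7.55 Y-4.75 E0.5142
G1 X10.96 Y-2.47 E0.5653
G1 X13.24 Y0.93 E0.6164
G1 X14.03 Y4.95 E0.6675
G1 X13.24 Y8.97 E0.7186
G1 X10.96 Y12.37 E0.7697
G1 X10.11 Y12.94 E0.7824
G1 X16.26 Y19.09 E0.8909
G1 X-3.18 Y38.54 E1.2339
G1 X-22.63 Y19.09 E1.5770

At z = 15.84 mm: the cube is present — its section is the full 13×7 rectangle; the cube at (-2.5, 2) is present — its section is the full 27.5×27.5 rectangle; the r=10.5 sphere at (6, 1) slices to a regular 16-gon of circumradius 10.499 (√(r²−h²) with h=0.16 from center); Taking the union: the regions partially overlap (shared area 233.32 mm²), so overlapping operands fuse into one piece — 1 connected region; (whole slice rotated 45° about Z — lengths, areas and connectivity unchanged). The outline is a single polygon with 15 vertices. Extrusion per mm of travel: 0.25 × 0.12 / (π × 0.875²) = 0.012473. Accumulating E over each segment gives final E = 1.5770.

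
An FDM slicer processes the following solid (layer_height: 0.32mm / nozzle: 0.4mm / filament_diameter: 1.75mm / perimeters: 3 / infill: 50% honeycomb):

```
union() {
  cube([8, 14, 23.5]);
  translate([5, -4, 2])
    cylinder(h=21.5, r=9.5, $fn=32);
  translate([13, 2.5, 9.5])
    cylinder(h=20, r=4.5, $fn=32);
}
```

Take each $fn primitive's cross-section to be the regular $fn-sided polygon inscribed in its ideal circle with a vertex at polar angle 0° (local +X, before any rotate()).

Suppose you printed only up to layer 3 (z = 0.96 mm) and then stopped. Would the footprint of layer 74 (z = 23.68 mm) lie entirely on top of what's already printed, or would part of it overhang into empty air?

part overhangs

Compare the two slices. At z = 0.96: the cube is present — its section is the full 8×14 rectangle (area 112.00 mm²); the cylinder at (5, -4) is absent (z outside [2, 23.5]); the cylinder at (13, 2.5) is not intersected at this z (z outside [9.5, 29.5]); Taking the union: only the 8×14 cube is present, so the union is just that shape — area = 112.00 mm². At z = 23.68: the cube is absent (z outside [0, 23.5]); the cylinder at (5, -4) is absent (z outside [2, 23.5]); the r=4.5 cylinder at (13, 2.5) contributes a regular 32-gon of circumradius 4.5 (area = (32/2)·4.500²·sin(360°/32) = 63.21 mm²); Taking the union: only the r=4.5 cylinder at (13, 2.5) is present, so the union is just that shape — area = 63.21 mm². Checking containment: at z = 23.68 the cross-section extends beyond the z = 0.96 cross-section by about 63.21 mm².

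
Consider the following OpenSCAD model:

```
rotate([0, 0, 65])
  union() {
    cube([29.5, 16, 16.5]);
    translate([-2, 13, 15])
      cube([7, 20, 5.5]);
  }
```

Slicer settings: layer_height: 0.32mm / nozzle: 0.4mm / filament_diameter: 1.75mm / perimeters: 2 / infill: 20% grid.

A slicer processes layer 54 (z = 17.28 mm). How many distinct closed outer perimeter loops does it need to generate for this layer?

At z = 17.28 mm: the cube does not reach this height (z outside [0, 16.5]); the cube at (-2, 13) (footprint 7×20) is included at this height; Merging all regions: only the 7×20 cube at (-2, 13) is present, so the union is just that shape — 1 connected region; (whole slice rotated 65° about Z — lengths, areas and connectivity unchanged). The result has 1 disconnected region.

1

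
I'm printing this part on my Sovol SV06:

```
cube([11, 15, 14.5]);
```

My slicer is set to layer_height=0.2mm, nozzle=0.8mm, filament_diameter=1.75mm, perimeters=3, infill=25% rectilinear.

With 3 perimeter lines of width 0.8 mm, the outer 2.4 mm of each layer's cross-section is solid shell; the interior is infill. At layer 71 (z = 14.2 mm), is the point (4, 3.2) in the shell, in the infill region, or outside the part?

infill

At z = 14.2 mm: the 11×15 cube contributes its full rectangle. Overall, the cross-section is a single solid region. The nearest boundary edge runs (0.00, 0.00)→(11.00, 0.00); distance from the point to it = 3.20 mm. The point is inside the cross-section and 3.20 mm from the nearest boundary — more than the 2.4 mm shell width (3 × 0.8), so it's in the infill interior.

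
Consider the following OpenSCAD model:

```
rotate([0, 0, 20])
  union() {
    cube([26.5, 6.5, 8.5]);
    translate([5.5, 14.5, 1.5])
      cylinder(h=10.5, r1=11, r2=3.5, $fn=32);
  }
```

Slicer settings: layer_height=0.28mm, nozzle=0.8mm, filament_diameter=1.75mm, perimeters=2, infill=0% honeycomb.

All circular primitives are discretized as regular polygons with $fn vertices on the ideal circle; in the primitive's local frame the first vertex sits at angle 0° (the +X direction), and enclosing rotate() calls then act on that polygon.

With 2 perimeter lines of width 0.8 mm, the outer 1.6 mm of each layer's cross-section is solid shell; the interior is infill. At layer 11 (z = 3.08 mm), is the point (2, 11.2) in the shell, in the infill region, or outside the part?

infill

At z = 3.08 mm: the cube is present — its section is the full 26.5×6.5 rectangle; the cone at (5.5, 14.5): at t=0.150 of its height the radius interpolates to r₁+(r₂−r₁)t = 9.871, giving a regular 32-gon of that circumradius; Merging all regions: the regions partially overlap (shared area 14.33 mm²), so overlapping operands fuse into one piece — 1 connected region; (rotated 20° about Z; rotation is an isometry so areas/perimeters/island counts are preserved). Overall, the cross-section is a single solid region. Undo the 20° rotation: the query point maps to (5.710, 9.841) in the un-rotated model frame. The nearest boundary edge runs (12.48, 7.52)→(11.24, 6.50); distance from the point to it = 6.46 mm. The point is inside the cross-section and 6.46 mm from the nearest boundary — more than the 1.6 mm shell width (2 × 0.8), so it's in the infill interior.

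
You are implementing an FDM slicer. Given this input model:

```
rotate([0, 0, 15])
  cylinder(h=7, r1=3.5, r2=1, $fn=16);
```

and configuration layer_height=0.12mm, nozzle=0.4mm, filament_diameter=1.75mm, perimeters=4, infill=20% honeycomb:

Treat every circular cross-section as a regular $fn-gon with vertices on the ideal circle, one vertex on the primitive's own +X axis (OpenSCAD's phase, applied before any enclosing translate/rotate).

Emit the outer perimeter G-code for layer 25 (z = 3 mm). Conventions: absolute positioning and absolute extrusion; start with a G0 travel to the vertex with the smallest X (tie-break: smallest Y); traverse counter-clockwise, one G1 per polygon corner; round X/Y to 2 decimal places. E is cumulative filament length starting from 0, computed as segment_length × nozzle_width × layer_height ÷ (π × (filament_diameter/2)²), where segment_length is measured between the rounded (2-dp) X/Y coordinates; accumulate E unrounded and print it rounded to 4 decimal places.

At z = 3 mm: the cone: at t=0.429 of its height the radius interpolates to r₁+(r₂−r₁)t = 2.429, giving a regular 16-gon of that circumradius; (whole slice rotated 15° about Z — lengths, areas and connectivity unchanged). The outline is a single polygon with 16 vertices. Extrusion per mm of travel: 0.4 × 0.12 / (π × 0.875²) = 0.019956. Accumulating E over each segment gives final E = 0.3027.

G0 X-2.41 Y0.32 Z3.00
G1 X-2.35 Y-0.63 E0.0190
G1 X-1.93 Y-1.48 E0.0379
G1 X-1.21 Y-2.10 E0.0569
G1 X-0.32 Y-2.41 E0.0757
G1 X0.63 Y-2.35 E0.0947
G1 X1.48 Y-1.93 E0.1136
G1 X2.10 Y-1.21 E0.1326
G1 X2.41 Y-0.32 E0.1514
G1 X2.35 Y0.63 E0.1704
G1 X1.93 Y1.48 E0.1893
G1 X1.21 Y2.10 E0.2082
G1 X0.32 Y2.41 E0.2271
G1 X-0.63 Y2.35 E0.2461
G1 X-1.48 Y1.93 E0.2650
G1 X-2.10 Y1.21 E0.2839
G1 X-2.41 Y0.32 E0.3027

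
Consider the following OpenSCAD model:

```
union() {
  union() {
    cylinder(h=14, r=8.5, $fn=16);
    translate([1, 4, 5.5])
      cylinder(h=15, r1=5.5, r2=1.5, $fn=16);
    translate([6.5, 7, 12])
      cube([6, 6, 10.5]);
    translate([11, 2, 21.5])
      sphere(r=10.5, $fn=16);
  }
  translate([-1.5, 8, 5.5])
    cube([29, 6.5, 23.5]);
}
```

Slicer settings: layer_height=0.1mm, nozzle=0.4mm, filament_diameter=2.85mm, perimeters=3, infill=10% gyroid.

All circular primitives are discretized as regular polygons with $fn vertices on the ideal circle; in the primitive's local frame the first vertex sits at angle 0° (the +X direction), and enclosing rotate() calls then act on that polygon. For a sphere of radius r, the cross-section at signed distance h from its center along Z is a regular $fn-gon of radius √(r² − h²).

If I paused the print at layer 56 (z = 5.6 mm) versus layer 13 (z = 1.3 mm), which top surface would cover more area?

Layer 56 (z = 5.6): the r=8.5 cylinder contributes a regular 16-gon of circumradius 8.5 (area = (16/2)·8.500²·sin(360°/16) = 221.19 mm²); the cone at (1, 4) contributes a regular 16-gon of circumradius 5.473 (interpolated between r1=5.5 and r2=1.5 at t=0.007) (area = (16/2)·5.473²·sin(360°/16) = 91.71 mm²); the cube at (6.5, 7) is absent (z outside [12, 22.5]); the sphere at (11, 2) is not intersected at this z (|z−center|=15.900 > r=10.5); Merging all regions: the regions partially overlap — summed areas 312.90 mm² minus the doubly-counted overlap 84.12 mm² gives 228.79 mm² — area = 228.79 mm²; the cube at (-1.5, 8) is present — its section is the full 29×6.5 rectangle (area 188.50 mm²); Combining (union): the regions partially overlap — summed areas 417.29 mm² minus the doubly-counted overlap 6.51 mm² gives 410.78 mm² — area = 410.78 mm². So its area = 410.78 mm². Layer 13 (z = 1.3): the r=8.5 cylinder gives a regular 16-gon of circumradius 8.5 (constant along its height) (area = (16/2)·8.500²·sin(360°/16) = 221.19 mm²); the cone at (1, 4) does not reach this height (z outside [5.5, 20.5]); the cube at (6.5, 7) is not intersected at this z (z outside [12, 22.5]); the sphere at (11, 2) is absent (|z−center|=20.200 > r=10.5); Merging all regions: only the r=8.5 cylinder is present, so the union is just that shape — area = 221.19 mm²; the cube at (-1.5, 8) is not intersected at this z (z outside [5.5, 29]); Combining (union): only that combined region is present, so the union is just that shape — area = 221.19 mm². So its area = 221.19 mm². Layer 56 is larger (410.78 vs 221.19 mm²).

layer 56 (z = 5.6 mm)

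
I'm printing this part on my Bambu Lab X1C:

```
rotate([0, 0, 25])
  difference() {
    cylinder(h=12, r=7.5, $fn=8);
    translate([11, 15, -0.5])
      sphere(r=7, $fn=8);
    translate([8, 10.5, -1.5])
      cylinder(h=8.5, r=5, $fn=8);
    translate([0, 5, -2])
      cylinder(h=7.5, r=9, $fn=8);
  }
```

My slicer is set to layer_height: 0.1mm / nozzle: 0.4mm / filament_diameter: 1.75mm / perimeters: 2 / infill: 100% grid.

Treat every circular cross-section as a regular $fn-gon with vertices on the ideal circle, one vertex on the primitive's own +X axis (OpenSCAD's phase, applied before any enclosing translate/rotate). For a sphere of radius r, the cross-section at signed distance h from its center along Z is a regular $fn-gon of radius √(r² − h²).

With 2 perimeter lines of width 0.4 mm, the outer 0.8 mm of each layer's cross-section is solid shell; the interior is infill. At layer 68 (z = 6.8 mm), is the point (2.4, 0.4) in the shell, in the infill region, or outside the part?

At z = 6.8 mm: the r=7.5 cylinder contributes a regular 8-gon of circumradius 7.5; the sphere at (11, 15) is not intersected at this z (|z−center|=7.300 > r=7); the r=5 cylinder at (8, 10.5) contributes a regular 8-gon of circumradius 5; the cylinder at (0, 5) does not reach this height (z outside [-2, 5.5]); Subtracting the remaining from the first: starting from the r=7.5 cylinder, the r=5 cylinder at (8, 10.5) misses the remaining region (no effect) — 1 connected region; (rotated 25° about Z; rotation is an isometry so areas/perimeters/island counts are preserved). Overall, the cross-section is a single solid region. Undo the 25° rotation: the query point maps to (2.344, -0.652) in the un-rotated model frame. The nearest boundary edge runs (7.50, 0.00)→(5.30, -5.30); distance from the point to it = 4.51 mm. The point is inside the cross-section and 4.51 mm from the nearest boundary — more than the 0.8 mm shell width (2 × 0.4), so it's in the infill interior.

infill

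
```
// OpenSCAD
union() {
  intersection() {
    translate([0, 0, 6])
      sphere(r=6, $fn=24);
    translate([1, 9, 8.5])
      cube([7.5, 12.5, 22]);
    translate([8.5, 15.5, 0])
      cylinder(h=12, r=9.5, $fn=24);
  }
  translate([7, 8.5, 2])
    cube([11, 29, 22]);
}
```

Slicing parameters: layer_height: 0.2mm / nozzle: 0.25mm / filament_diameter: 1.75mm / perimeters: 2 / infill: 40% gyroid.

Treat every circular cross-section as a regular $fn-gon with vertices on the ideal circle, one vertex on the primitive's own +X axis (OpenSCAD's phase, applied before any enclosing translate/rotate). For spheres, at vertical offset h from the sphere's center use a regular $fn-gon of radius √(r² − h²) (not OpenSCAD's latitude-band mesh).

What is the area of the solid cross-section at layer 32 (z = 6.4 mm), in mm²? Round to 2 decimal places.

319.00 mm²

At z = 6.4 mm: the r=6 sphere slices to a regular 24-gon of circumradius 5.987 (√(r²−h²) with h=0.4 from center) (area = (24/2)·5.987²·sin(360°/24) = 111.31 mm²); the cube at (1, 9) does not reach this height (z outside [8.5, 30.5]); the cylinder at (8.5, 15.5): section is a regular 24-gon, circumradius r=9.5 (area = (24/2)·9.500²·sin(360°/24) = 280.30 mm²); Keeping only the common overlap: at least one operand is absent at this height, so nothing remains; the cube at (7, 8.5) (footprint 11×29) is included at this height (area 319.00 mm²); Merging all regions: only the 11×29 cube at (7, 8.5) is present, so the union is just that shape — area = 319.00 mm². Overall, the cross-section is a single solid region. Net area = 319.00 mm².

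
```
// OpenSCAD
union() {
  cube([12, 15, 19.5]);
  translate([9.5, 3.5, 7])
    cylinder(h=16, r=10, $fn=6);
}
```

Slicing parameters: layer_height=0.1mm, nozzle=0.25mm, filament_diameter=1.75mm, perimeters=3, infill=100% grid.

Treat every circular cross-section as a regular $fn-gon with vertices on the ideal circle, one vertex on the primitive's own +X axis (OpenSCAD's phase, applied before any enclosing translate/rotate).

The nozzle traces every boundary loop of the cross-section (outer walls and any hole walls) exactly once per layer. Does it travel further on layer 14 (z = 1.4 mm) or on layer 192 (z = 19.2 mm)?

layer 192 (z = 19.2 mm)

Layer 14 (z = 1.4): the cube is present — its section is the full 12×15 rectangle (perimeter 54.00 mm); the cylinder at (9.5, 3.5) is absent (z outside [7, 23]); Merging all regions: only the 12×15 cube is present, so the union is just that shape — boundary = 54.00 mm. So its perimeter = 54.00 mm. Layer 192 (z = 19.2): the cube (footprint 12×15) is included at this height (perimeter 54.00 mm); the cylinder at (9.5, 3.5): section is a regular 6-gon, circumradius r=10 (perimeter = 2·6·10.000·sin(180°/6) = 60.00 mm); Taking the union: the regions partially overlap (shared area 126.38 mm²), so the edge portions inside another operand are dropped and the merged outline is re-measured after clipping — boundary = 70.09 mm. So its perimeter = 70.09 mm. Layer 192 is larger (70.09 vs 54.00 mm).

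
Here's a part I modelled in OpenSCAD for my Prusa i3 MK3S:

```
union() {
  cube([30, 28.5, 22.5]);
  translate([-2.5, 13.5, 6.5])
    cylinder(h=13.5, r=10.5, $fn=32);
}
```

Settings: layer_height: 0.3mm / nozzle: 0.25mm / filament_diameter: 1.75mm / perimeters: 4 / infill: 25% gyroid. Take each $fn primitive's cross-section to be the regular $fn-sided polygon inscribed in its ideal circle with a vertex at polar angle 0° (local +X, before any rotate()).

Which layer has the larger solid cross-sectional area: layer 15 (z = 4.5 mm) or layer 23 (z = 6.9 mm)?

Layer 15 (z = 4.5): the 30×28.5 cube contributes its full rectangle (area 855.00 mm²); the cylinder at (-2.5, 13.5) is not intersected at this z (z outside [6.5, 20]); Taking the union: only the 30×28.5 cube is present, so the union is just that shape — area = 855.00 mm². So its area = 855.00 mm². Layer 23 (z = 6.9): the cube is present — its section is the full 30×28.5 rectangle (area 855.00 mm²); the r=10.5 cylinder at (-2.5, 13.5) gives a regular 32-gon of circumradius 10.5 (constant along its height) (area = (32/2)·10.500²·sin(360°/32) = 344.14 mm²); Merging all regions: the regions partially overlap — summed areas 1199.14 mm² minus the doubly-counted overlap 120.23 mm² gives 1078.91 mm² — area = 1078.91 mm². So its area = 1078.91 mm². Layer 23 is larger (1078.91 vs 855.00 mm²).

layer 23 (z = 6.9 mm)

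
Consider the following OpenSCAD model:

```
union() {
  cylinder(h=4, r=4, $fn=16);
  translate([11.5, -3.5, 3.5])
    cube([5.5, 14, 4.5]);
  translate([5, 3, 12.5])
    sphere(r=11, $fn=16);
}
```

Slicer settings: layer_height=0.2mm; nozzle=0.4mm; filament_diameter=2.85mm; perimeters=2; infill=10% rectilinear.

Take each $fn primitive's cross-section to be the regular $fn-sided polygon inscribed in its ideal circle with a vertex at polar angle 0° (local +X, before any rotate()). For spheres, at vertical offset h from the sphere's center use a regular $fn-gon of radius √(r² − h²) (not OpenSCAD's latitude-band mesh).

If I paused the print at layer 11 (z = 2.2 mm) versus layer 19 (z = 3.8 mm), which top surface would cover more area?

layer 19 (z = 3.8 mm)

Layer 11 (z = 2.2): the r=4 cylinder gives a regular 16-gon of circumradius 4 (constant along its height) (area = (16/2)·4.000²·sin(360°/16) = 48.98 mm²); the cube at (11.5, -3.5) is absent (z outside [3.5, 8]); the r=11 sphere at (5, 3) slices to a regular 16-gon of circumradius 3.861 (√(r²−h²) with h=10.3 from center) (area = (16/2)·3.861²·sin(360°/16) = 45.65 mm²); Taking the union: the regions partially overlap — summed areas 94.63 mm² minus the doubly-counted overlap 6.79 mm² gives 87.84 mm² — area = 87.84 mm². So its area = 87.84 mm². Layer 19 (z = 3.8): the cylinder: section is a regular 16-gon, circumradius r=4 (area = (16/2)·4.000²·sin(360°/16) = 48.98 mm²); the cube at (11.5, -3.5) is present — its section is the full 5.5×14 rectangle (area 77.00 mm²); the r=11 sphere at (5, 3) contributes a regular 16-gon of circumradius √(11²−8.7²) = 6.731 (area = (16/2)·6.731²·sin(360°/16) = 138.72 mm²); Combining (union): the regions partially overlap — summed areas 264.70 mm² minus the doubly-counted overlap 27.95 mm² gives 236.75 mm² — area = 236.75 mm². So its area = 236.75 mm². Layer 19 is larger (236.75 vs 87.84 mm²).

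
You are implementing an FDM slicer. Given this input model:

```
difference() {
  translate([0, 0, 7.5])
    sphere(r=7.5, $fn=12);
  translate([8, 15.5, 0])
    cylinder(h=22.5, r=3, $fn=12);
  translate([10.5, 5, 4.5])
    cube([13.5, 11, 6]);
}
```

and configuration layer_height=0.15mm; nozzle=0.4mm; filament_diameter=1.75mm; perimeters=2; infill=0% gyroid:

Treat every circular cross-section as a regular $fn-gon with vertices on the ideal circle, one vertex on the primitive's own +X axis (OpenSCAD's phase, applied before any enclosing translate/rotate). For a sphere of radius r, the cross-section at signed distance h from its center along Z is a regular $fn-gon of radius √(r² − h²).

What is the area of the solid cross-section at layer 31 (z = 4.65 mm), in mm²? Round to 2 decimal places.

144.38 mm²

At z = 4.65 mm: the r=7.5 sphere slices to a regular 12-gon of circumradius 6.937 (√(r²−h²) with h=2.85 from center) (area = (12/2)·6.937²·sin(360°/12) = 144.38 mm²); the r=3 cylinder at (8, 15.5) contributes a regular 12-gon of circumradius 3 (area = (12/2)·3.000²·sin(360°/12) = 27.00 mm²); the cube at (10.5, 5) is present — its section is the full 13.5×11 rectangle (area 148.50 mm²); Subtracting the remaining from the first: starting from the r=7.5 sphere (144.38 mm²), the r=3 cylinder at (8, 15.5) misses the remaining region (no effect); the 13.5×11 cube at (10.5, 5) misses the remaining region (no effect) — area = 144.38 mm². Overall, the cross-section is a single solid region. Net area = 144.38 mm².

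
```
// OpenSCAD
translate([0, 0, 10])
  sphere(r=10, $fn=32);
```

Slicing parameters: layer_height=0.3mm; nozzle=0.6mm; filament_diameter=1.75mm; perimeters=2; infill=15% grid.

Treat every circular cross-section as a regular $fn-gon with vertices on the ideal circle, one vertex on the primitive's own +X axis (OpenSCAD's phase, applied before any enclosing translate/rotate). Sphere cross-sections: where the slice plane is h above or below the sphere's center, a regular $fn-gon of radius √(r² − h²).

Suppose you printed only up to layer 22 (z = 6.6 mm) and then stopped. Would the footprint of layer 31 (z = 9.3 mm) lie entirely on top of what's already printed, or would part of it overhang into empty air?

Compare the two slices. At z = 6.6: the r=10 sphere slices to a regular 32-gon of circumradius 9.404 (√(r²−h²) with h=3.4 from center) (area = (32/2)·9.404²·sin(360°/32) = 276.06 mm²). At z = 9.3: the sphere: section is a regular 32-gon, circumradius = √(r²−h²) = √(10²−0.7²) = 9.975 (area = (32/2)·9.975²·sin(360°/32) = 310.62 mm²). Checking containment: at z = 9.3 the cross-section extends beyond the z = 6.6 cross-section by about 34.55 mm².

part overhangs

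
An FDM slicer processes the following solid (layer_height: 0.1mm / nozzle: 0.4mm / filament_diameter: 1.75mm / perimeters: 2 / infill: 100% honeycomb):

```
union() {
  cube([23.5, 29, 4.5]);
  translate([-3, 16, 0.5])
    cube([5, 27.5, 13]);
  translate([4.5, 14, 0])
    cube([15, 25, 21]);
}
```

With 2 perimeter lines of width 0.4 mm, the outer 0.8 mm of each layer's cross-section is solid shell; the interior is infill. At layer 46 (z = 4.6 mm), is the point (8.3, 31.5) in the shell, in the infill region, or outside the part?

At z = 4.6 mm: the cube does not reach this height (z outside [0, 4.5]); the cube at (-3, 16) is present — its section is the full 5×27.5 rectangle; the cube at (4.5, 14) (footprint 15×25) is included at this height; Taking the union: the 2 present regions are separate (no shared area or edge), so areas and boundary lengths simply add and each stays a separate island — 2 connected regions. Overall, the cross-section has 2 separate islands. The nearest boundary edge runs (4.50, 14.00)→(4.50, 39.00); distance from the point to it = 3.80 mm. (Shell/infill is judged within the island containing the point — the largest one.) The point is inside the cross-section and 3.80 mm from the nearest boundary — more than the 0.8 mm shell width (2 × 0.4), so it's in the infill interior.

infill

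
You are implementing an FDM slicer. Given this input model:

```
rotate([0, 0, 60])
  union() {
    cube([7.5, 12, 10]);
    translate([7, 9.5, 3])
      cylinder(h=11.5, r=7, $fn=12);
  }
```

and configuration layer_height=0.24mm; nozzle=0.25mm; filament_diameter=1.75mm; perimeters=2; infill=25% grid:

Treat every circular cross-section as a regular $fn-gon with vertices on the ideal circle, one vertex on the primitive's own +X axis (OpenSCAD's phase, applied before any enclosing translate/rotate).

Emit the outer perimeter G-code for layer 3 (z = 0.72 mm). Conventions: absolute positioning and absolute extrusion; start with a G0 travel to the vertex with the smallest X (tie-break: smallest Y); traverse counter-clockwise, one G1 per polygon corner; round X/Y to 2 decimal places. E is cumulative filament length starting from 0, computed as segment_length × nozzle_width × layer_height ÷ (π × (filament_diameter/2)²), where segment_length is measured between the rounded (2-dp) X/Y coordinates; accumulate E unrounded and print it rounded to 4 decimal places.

At z = 0.72 mm: the 7.5×12 cube contributes its full rectangle; the cylinder at (7, 9.5) is not intersected at this z (z outside [3, 14.5]); Taking the union: only the 7.5×12 cube is present, so the union is just that shape — 1 connected region; (rotated 60° about Z; rotation is an isometry so areas/perimeters/island counts are preserved). The outline is a single polygon with 4 vertices. Extrusion per mm of travel: 0.25 × 0.24 / (π × 0.875²) = 0.024945. Accumulating E over each segment gives final E = 0.9730.

G0 X-10.39 Y6.00 Z0.72
G1 X0.00 Y0.00 E0.2993
G1 X3.75 Y6.50 E0.4865
G1 X-6.64 Y12.50 E0.7858
G1 X-10.39 Y6.00 E0.9730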